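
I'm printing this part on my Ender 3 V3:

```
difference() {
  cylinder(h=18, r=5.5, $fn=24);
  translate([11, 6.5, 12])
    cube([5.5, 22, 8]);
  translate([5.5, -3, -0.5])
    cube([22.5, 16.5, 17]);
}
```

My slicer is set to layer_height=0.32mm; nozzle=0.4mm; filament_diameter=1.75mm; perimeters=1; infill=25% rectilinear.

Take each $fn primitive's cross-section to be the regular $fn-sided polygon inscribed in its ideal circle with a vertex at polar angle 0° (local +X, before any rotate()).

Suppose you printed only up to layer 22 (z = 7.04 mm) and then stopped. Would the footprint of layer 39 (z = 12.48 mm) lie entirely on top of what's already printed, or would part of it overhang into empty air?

Compare the two slices. At z = 7.04: the cylinder: section is a regular 24-gon, circumradius r=5.5 (area = (24/2)·5.500²·sin(360°/24) = 93.95 mm²); the cube at (11, 6.5) is absent (z outside [12, 20]); the 22.5×16.5 cube at (5.5, -3) contributes its full rectangle (area 371.25 mm²); Subtracting the remaining from the first: starting from the r=5.5 cylinder (93.95 mm²), the 22.5×16.5 cube at (5.5, -3) misses the remaining region (no effect) — area = 93.95 mm². At z = 12.48: the cylinder: section is a regular 24-gon, circumradius r=5.5 (area = (24/2)·5.500²·sin(360°/24) = 93.95 mm²); the 5.5×22 cube at (11, 6.5) contributes its full rectangle (area 121.00 mm²); the 22.5×16.5 cube at (5.5, -3) contributes its full rectangle (area 371.25 mm²); After the difference (first − rest): starting from the r=5.5 cylinder (93.95 mm²), the 5.5×22 cube at (11, 6.5) misses the remaining region (no effect); the 22.5×16.5 cube at (5.5, -3) misses the remaining region (no effect) — area = 93.95 mm². Checking containment: the cross-section at z = 12.48 is a subset of the cross-section at z = 7.04.

entirely on top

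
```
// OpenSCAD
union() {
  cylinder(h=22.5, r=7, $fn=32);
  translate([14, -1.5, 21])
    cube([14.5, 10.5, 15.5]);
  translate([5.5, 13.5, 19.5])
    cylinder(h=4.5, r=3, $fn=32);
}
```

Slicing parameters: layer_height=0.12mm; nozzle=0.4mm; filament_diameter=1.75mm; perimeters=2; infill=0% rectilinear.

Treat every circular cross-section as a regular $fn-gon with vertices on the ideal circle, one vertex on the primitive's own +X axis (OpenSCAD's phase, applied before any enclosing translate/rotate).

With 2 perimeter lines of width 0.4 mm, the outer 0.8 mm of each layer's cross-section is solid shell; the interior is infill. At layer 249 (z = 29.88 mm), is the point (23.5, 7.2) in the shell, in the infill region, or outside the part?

infill

At z = 29.88 mm: the cylinder is not intersected at this z (z outside [0, 22.5]); the 14.5×10.5 cube at (14, -1.5) contributes its full rectangle; the cylinder at (5.5, 13.5) is not intersected at this z (z outside [19.5, 24]); Taking the union: only the 14.5×10.5 cube at (14, -1.5) is present, so the union is just that shape — 1 connected region. Overall, the cross-section is a single solid region. The nearest boundary edge runs (28.50, 9.00)→(14.00, 9.00); distance from the point to it = 1.80 mm. The point is inside the cross-section and 1.80 mm from the nearest boundary — more than the 0.8 mm shell width (2 × 0.4), so it's in the infill interior.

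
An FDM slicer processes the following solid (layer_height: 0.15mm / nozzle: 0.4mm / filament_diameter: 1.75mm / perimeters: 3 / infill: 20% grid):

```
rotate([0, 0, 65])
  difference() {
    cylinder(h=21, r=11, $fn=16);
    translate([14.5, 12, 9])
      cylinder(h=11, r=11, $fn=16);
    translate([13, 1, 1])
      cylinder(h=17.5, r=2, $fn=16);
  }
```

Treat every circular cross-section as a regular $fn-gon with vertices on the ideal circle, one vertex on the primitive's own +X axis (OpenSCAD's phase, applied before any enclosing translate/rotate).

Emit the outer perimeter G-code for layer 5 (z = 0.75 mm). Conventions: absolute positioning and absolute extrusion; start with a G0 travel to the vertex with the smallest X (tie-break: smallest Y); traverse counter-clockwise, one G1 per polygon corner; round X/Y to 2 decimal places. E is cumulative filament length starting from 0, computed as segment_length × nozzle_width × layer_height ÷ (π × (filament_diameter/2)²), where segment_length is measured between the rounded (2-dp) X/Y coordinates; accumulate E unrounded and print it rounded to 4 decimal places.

At z = 0.75 mm: the r=11 cylinder contributes a regular 16-gon of circumradius 11; the cylinder at (14.5, 12) is not intersected at this z (z outside [9, 20]); the cylinder at (13, 1) is absent (z outside [1, 18.5]); Subtracting the remaining from the first: none of the subtracted shapes is present at this height, so the r=11 cylinder is unchanged — 1 connected region; (whole slice rotated 65° about Z — lengths, areas and connectivity unchanged). The outline is a single polygon with 16 vertices. Extrusion per mm of travel: 0.4 × 0.15 / (π × 0.875²) = 0.024945. Accumulating E over each segment gives final E = 1.7131.

G0 X-10.99 Y0.48 Z0.75
G1 X-10.34 Y-3.76 E0.1070
G1 X-8.11 Y-7.43 E0.2141
G1 X-4.65 Y-9.97 E0.3212
G1 X-0.48 Y-10.99 E0.4283
G1 X3.76 Y-10.34 E0.5353
G1 X7.43 Y-8.11 E0.6424
G1 X9.97 Y-4.65 E0.7495
G1 X10.99 Y-0.48 E0.8566
G1 X10.34 Y3.76 E0.9636
G1 X8.11 Y7.43 E1.0707
G1 X4.65 Y9.97 E1.1778
G1 X0.48 Y10.99 E1.2849
G1 X-3.76 Y10.34 E1.3919
G1 X-7.43 Y8.11 E1.4990
G1 X-9.97 Y4.65 E1.6061
G1 X-10.99 Y0.48 E1.7131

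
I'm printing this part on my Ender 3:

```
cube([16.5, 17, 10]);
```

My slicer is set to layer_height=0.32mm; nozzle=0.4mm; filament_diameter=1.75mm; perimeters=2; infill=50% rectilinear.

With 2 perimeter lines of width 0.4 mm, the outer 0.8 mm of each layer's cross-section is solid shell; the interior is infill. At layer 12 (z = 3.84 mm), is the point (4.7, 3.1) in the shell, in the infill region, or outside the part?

infill

At z = 3.84 mm: the cube (footprint 16.5×17) is included at this height. Overall, the cross-section is a single solid region. The nearest boundary edge runs (0.00, 0.00)→(16.50, 0.00); distance from the point to it = 3.10 mm. The point is inside the cross-section and 3.10 mm from the nearest boundary — more than the 0.8 mm shell width (2 × 0.4), so it's in the infill interior.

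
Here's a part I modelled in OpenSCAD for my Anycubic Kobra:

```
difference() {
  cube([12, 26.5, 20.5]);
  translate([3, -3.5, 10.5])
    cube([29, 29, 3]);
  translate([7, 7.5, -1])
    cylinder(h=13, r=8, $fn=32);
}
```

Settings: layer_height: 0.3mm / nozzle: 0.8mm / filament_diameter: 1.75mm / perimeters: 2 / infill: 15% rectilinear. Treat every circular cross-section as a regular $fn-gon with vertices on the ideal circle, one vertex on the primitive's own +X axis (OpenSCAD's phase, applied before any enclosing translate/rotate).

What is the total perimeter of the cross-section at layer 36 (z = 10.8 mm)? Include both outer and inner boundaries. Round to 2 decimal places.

At z = 10.8 mm: the 12×26.5 cube contributes its full rectangle (perimeter 77.00 mm); the cube at (3, -3.5) is present — its section is the full 29×29 rectangle (perimeter 116.00 mm); the cylinder at (7, 7.5): section is a regular 32-gon, circumradius r=8 (perimeter = 2·32·8.000·sin(180°/32) = 50.18 mm); After the difference (first − rest): starting from the 12×26.5 cube, the 29×29 cube at (3, -3.5) partially overlaps it — only the 229.50 mm² overlap (of its 841.00 mm²) is removed, clipping the outline; the r=8 cylinder at (7, 7.5) partially overlaps it — only the 33.86 mm² overlap (of its 199.77 mm²) is removed, clipping the outline — boundary = 64.39 mm. Overall, the cross-section has 2 separate islands. Total boundary length (outer) = 64.39 mm.

64.39 mm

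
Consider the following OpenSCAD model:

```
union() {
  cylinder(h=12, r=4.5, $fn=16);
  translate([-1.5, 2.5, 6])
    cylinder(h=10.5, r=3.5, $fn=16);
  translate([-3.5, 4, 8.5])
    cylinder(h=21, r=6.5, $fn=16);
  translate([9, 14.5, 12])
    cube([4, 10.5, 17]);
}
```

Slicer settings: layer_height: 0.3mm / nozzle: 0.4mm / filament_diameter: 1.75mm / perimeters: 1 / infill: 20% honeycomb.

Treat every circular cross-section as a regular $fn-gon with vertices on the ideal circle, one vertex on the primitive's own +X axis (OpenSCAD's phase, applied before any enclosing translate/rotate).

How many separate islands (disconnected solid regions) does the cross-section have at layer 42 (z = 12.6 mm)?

2

At z = 12.6 mm: the cylinder is not intersected at this z (z outside [0, 12]); the r=3.5 cylinder at (-1.5, 2.5) contributes a regular 16-gon of circumradius 3.5; the r=6.5 cylinder at (-3.5, 4) contributes a regular 16-gon of circumradius 6.5; the 4×10.5 cube at (9, 14.5) contributes its full rectangle; Merging all regions: the regions partially overlap (shared area 37.50 mm²), so overlapping operands fuse into one piece — 2 connected regions. Overall, the cross-section has 2 separate islands. Island count = 2.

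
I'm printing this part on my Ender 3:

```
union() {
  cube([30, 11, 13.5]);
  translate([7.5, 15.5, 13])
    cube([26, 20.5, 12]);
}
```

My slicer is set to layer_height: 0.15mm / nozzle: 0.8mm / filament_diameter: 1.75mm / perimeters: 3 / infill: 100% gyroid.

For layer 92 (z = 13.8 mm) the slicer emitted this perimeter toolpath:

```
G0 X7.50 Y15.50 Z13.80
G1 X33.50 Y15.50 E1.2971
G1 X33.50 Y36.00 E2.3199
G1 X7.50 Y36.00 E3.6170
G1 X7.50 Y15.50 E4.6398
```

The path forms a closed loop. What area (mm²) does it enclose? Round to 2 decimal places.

533.00 mm²

Apply the shoelace formula to the sequence of (X, Y) vertices; enclosed area = 533.00 mm².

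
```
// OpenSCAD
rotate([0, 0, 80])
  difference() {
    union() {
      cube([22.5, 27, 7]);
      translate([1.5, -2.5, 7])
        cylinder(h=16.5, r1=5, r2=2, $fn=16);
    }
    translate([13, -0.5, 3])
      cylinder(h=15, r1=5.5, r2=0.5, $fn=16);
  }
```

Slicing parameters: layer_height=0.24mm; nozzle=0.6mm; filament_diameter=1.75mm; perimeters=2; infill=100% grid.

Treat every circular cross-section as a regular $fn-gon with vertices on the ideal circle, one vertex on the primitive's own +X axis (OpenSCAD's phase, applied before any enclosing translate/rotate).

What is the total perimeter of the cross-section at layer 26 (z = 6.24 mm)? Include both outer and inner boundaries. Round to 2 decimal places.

At z = 6.24 mm: the cube (footprint 22.5×27) is included at this height (perimeter 99.00 mm); the cone at (1.5, -2.5) is not intersected at this z (z outside [7, 23.5]); Combining (union): only the 22.5×27 cube is present, so the union is just that shape — boundary = 99.00 mm; the cone at (13, -0.5) (r1=5.5→r2=0.5) has section circumradius 4.420 here — a regular 16-gon (perimeter = 2·16·4.420·sin(180°/16) = 27.59 mm); Taking the first minus the rest: starting from the result so far, the cone at (13, -0.5) partially overlaps it — only the 25.53 mm² overlap (of its 59.81 mm²) is removed, clipping the outline — boundary = 103.14 mm; (whole slice rotated 80° about Z — lengths, areas and connectivity unchanged). Overall, the cross-section is a single solid region. Total boundary length (outer) = 103.14 mm.

103.14 mm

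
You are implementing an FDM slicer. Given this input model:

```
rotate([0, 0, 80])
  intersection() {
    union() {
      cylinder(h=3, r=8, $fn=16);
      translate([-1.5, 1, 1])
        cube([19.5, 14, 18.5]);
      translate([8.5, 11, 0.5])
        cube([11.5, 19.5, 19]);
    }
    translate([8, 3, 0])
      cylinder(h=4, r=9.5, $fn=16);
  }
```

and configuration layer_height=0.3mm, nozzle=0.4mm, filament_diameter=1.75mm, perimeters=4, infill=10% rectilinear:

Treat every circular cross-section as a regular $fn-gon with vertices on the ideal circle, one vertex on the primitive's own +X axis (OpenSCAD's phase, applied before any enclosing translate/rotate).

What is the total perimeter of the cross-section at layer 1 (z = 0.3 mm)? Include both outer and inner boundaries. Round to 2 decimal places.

36.44 mm

At z = 0.3 mm: the cylinder: section is a regular 16-gon, circumradius r=8 (perimeter = 2·16·8.000·sin(180°/16) = 49.94 mm); the cube at (-1.5, 1) is absent (z outside [1, 19.5]); the cube at (8.5, 11) is absent (z outside [0.5, 19.5]); Taking the union: only the r=8 cylinder is present, so the union is just that shape — boundary = 49.94 mm; the r=9.5 cylinder at (8, 3) gives a regular 16-gon of circumradius 9.5 (constant along its height) (perimeter = 2·16·9.500·sin(180°/16) = 59.31 mm); After intersecting: the r=9.5 cylinder at (8, 3) partially overlaps the result so far; clipping to the common part keeps 92.36 mm² — boundary = 36.44 mm; (whole slice rotated 80° about Z — lengths, areas and connectivity unchanged). Overall, the cross-section is a single solid region. Total boundary length (outer) = 36.44 mm.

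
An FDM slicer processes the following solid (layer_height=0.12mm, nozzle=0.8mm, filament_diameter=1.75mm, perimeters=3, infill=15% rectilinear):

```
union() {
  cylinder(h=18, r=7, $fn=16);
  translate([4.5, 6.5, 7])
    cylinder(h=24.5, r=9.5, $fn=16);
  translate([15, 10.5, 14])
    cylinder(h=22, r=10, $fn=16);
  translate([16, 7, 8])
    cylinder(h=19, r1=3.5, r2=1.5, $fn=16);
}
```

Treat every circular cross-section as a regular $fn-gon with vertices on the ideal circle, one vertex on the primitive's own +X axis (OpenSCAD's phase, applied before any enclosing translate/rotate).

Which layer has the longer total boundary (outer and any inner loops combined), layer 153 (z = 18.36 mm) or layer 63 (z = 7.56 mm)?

layer 153 (z = 18.36 mm)

Layer 153 (z = 18.36): the cylinder is absent (z outside [0, 18]); the cylinder at (4.5, 6.5): section is a regular 16-gon, circumradius r=9.5 (perimeter = 2·16·9.500·sin(180°/16) = 59.31 mm); the r=10 cylinder at (15, 10.5) gives a regular 16-gon of circumradius 10 (constant along its height) (perimeter = 2·16·10.000·sin(180°/16) = 62.43 mm); the cone at (16, 7): at t=0.545 of its height the radius interpolates to r₁+(r₂−r₁)t = 2.409, giving a regular 16-gon of that circumradius (perimeter = 2·16·2.409·sin(180°/16) = 15.04 mm); Merging all regions: the regions partially overlap (shared area 105.53 mm²), so the edge portions inside another operand are dropped and the merged outline is re-measured after clipping — boundary = 85.15 mm. So its perimeter = 85.15 mm. Layer 63 (z = 7.56): the r=7 cylinder contributes a regular 16-gon of circumradius 7 (perimeter = 2·16·7.000·sin(180°/16) = 43.70 mm); the r=9.5 cylinder at (4.5, 6.5) contributes a regular 16-gon of circumradius 9.5 (perimeter = 2·16·9.500·sin(180°/16) = 59.31 mm); the cylinder at (15, 10.5) does not reach this height (z outside [14, 36]); the cone at (16, 7) does not reach this height (z outside [8, 27]); Merging all regions: the regions partially overlap (shared area 82.53 mm²), so the edge portions inside another operand are dropped and the merged outline is re-measured after clipping — boundary = 68.82 mm. So its perimeter = 68.82 mm. Layer 153 is larger (85.15 vs 68.82 mm).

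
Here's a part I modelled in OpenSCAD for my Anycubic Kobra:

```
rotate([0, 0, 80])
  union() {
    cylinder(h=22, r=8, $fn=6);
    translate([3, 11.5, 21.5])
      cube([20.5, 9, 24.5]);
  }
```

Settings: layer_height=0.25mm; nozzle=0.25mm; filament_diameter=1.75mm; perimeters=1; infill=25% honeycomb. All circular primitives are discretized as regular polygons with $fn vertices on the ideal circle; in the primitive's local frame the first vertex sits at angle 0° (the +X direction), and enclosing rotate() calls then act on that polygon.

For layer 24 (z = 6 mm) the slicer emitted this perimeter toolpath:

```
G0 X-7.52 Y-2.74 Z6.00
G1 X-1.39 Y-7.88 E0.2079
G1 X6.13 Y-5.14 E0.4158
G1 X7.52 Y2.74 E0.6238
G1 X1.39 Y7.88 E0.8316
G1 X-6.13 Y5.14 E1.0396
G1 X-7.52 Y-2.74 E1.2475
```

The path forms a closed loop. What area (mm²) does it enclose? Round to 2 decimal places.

166.35 mm²

Apply the shoelace formula to the sequence of (X, Y) vertices; enclosed area = 166.35 mm².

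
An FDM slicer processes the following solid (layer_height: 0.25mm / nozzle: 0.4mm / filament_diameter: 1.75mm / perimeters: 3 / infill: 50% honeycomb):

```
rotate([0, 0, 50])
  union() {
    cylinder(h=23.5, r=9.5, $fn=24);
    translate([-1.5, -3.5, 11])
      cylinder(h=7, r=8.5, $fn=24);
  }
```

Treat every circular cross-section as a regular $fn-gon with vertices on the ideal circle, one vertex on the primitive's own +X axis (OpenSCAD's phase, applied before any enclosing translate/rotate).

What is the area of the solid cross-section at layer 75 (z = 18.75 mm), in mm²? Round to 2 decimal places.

At z = 18.75 mm: the r=9.5 cylinder contributes a regular 24-gon of circumradius 9.5 (area = (24/2)·9.500²·sin(360°/24) = 280.30 mm²); the cylinder at (-1.5, -3.5) is not intersected at this z (z outside [11, 18]); Combining (union): only the r=9.5 cylinder is present, so the union is just that shape — area = 280.30 mm²; (whole slice rotated 50° about Z — lengths, areas and connectivity unchanged). Overall, the cross-section is a single solid region. Net area = 280.30 mm².

280.30 mm²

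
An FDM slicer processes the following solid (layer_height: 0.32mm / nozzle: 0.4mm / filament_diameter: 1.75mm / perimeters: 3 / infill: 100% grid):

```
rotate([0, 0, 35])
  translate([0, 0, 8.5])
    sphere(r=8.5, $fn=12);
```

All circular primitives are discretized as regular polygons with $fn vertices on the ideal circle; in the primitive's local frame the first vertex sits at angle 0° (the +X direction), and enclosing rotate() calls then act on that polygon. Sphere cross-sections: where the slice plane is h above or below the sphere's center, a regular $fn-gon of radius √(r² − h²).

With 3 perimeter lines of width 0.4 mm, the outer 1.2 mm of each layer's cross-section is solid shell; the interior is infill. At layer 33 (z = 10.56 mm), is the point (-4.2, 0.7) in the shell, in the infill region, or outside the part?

At z = 10.56 mm: the sphere: section is a regular 12-gon, circumradius = √(r²−h²) = √(8.5²−2.06²) = 8.247; (rotated 35° about Z; rotation is an isometry so areas/perimeters/island counts are preserved). Overall, the cross-section is a single solid region. Undo the 35° rotation: the query point maps to (-3.039, 2.982) in the un-rotated model frame. The nearest boundary edge runs (-4.12, 7.14)→(-7.14, 4.12); distance from the point to it = 3.71 mm. The point is inside the cross-section and 3.71 mm from the nearest boundary — more than the 1.2 mm shell width (3 × 0.4), so it's in the infill interior.

infill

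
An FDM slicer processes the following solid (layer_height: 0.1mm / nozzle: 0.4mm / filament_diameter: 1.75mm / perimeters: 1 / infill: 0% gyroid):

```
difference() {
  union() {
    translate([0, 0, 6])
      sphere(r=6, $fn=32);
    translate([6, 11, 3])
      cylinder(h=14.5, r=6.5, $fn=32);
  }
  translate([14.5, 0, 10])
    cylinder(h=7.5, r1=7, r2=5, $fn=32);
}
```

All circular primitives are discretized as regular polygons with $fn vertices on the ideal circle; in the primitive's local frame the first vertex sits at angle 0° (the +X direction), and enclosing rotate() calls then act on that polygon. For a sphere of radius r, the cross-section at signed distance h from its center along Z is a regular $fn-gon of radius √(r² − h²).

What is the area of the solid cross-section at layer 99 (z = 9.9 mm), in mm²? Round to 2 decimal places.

196.78 mm²

At z = 9.9 mm: the r=6 sphere slices to a regular 32-gon of circumradius 4.560 (√(r²−h²) with h=3.9 from center) (area = (32/2)·4.560²·sin(360°/32) = 64.89 mm²); the r=6.5 cylinder at (6, 11) gives a regular 32-gon of circumradius 6.5 (constant along its height) (area = (32/2)·6.500²·sin(360°/32) = 131.88 mm²); Merging all regions: the 2 present regions are separate (no shared area or edge), so areas and boundary lengths simply add and each stays a separate island — area = 196.78 mm²; the cone at (14.5, 0) is not intersected at this z (z outside [10, 17.5]); Taking the first minus the rest: none of the subtracted shapes is present at this height, so the result so far is unchanged — area = 196.78 mm². Overall, the cross-section has 2 separate islands. Net area = 196.78 mm².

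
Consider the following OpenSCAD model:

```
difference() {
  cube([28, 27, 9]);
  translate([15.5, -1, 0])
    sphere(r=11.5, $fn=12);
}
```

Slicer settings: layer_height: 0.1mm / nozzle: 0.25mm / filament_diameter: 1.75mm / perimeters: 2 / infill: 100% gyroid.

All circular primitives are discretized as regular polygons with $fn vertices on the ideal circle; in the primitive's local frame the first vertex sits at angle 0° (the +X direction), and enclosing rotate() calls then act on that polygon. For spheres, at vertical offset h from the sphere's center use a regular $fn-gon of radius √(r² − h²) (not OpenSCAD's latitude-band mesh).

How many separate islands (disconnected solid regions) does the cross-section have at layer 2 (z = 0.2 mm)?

At z = 0.2 mm: the cube (footprint 28×27) is included at this height; the r=11.5 sphere at (15.5, -1) slices to a regular 12-gon of circumradius 11.498 (√(r²−h²) with h=0.2 from center); Taking the first minus the rest: starting from the 28×27 cube, the r=11.5 sphere at (15.5, -1) partially overlaps it — only the 175.59 mm² overlap (of its 396.63 mm²) is removed, clipping the outline — 1 connected region. Overall, the cross-section is a single solid region. Island count = 1.

1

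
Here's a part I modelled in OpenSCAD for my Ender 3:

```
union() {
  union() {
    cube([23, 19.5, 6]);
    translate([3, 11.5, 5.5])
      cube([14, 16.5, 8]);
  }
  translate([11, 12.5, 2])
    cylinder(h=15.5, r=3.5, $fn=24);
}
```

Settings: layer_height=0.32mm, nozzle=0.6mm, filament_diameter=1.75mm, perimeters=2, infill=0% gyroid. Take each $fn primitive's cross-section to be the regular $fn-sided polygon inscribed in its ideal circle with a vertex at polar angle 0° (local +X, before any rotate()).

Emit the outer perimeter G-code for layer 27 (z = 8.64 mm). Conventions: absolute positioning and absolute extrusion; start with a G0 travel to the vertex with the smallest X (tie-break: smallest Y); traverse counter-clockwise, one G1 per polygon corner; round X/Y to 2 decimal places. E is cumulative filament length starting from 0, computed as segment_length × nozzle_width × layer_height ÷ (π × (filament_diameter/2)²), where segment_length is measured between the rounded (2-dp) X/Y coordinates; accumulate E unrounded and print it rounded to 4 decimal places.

G0 X3.00 Y11.50 Z8.64
G1 X7.66 Y11.50 E0.3720
G1 X7.97 Y10.75 E0.4368
G1 X8.53 Y10.03 E0.5096
G1 X9.25 Y9.47 E0.5824
G1 X10.09 Y9.12 E0.6550
G1 X11.00 Y9.00 E0.7283
G1 X11.91 Y9.12 E0.8016
G1 X12.75 Y9.47 E0.8742
G1 X13.47 Y10.03 E0.9470
G1 X14.03 Y10.75 E1.0198
G1 X14.34 Y11.50 E1.0846
G1 X17.00 Y11.50 E1.2969
G1 X17.00 Y28.00 E2.6140
G1 X3.00 Y28.00 E3.7316
G1 X3.00 Y11.50 E5.0487

At z = 8.64 mm: the cube is not intersected at this z (z outside [0, 6]); the 14×16.5 cube at (3, 11.5) contributes its full rectangle; Combining (union): only the 14×16.5 cube at (3, 11.5) is present, so the union is just that shape — 1 connected region; the r=3.5 cylinder at (11, 12.5) gives a regular 24-gon of circumradius 3.5 (constant along its height); Merging all regions: the regions partially overlap (shared area 25.89 mm²), so overlapping operands fuse into one piece — 1 connected region. The outline is a single polygon with 15 vertices. Extrusion per mm of travel: 0.6 × 0.32 / (π × 0.875²) = 0.079824. Accumulating E over each segment gives final E = 5.0487.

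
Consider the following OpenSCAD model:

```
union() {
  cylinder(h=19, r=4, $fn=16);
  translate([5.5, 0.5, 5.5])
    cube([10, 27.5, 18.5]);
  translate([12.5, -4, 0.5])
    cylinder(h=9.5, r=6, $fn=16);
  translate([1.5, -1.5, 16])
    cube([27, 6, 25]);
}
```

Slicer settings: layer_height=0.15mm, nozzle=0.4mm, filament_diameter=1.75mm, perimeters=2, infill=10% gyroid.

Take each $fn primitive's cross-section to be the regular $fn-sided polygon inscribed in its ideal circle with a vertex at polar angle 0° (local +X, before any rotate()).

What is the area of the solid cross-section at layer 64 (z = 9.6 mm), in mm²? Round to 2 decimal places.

At z = 9.6 mm: the r=4 cylinder gives a regular 16-gon of circumradius 4 (constant along its height) (area = (16/2)·4.000²·sin(360°/16) = 48.98 mm²); the 10×27.5 cube at (5.5, 0.5) contributes its full rectangle (area 275.00 mm²); the cylinder at (12.5, -4): section is a regular 16-gon, circumradius r=6 (area = (16/2)·6.000²·sin(360°/16) = 110.21 mm²); the cube at (1.5, -1.5) is not intersected at this z (z outside [16, 41]); Merging all regions: the regions partially overlap — summed areas 434.20 mm² minus the doubly-counted overlap 7.22 mm² gives 426.97 mm² — area = 426.97 mm². Overall, the cross-section has 2 separate islands. Net area = 426.97 mm².

426.97 mm²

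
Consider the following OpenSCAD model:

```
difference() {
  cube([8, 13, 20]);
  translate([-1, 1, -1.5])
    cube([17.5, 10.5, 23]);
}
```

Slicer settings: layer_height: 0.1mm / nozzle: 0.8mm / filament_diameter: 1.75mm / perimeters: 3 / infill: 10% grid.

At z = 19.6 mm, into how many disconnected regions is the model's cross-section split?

2

At z = 19.6 mm: the 8×13 cube contributes its full rectangle; the cube at (-1, 1) is present — its section is the full 17.5×10.5 rectangle; Subtracting the remaining from the first: starting from the 8×13 cube, the 17.5×10.5 cube at (-1, 1) partially overlaps it — only the 84.00 mm² overlap (of its 183.75 mm²) is removed, clipping the outline — 2 connected regions. The result has 2 disconnected regions.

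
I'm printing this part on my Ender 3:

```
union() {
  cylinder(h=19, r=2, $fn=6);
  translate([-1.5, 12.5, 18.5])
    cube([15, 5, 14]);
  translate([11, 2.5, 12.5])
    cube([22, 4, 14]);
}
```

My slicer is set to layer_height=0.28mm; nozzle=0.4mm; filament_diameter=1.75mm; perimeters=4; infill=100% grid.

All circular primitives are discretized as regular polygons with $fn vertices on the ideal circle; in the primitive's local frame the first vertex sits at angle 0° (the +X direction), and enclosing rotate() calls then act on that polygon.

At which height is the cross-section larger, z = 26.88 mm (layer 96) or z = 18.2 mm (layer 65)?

Layer 96 (z = 26.88): the cylinder is absent (z outside [0, 19]); the cube at (-1.5, 12.5) (footprint 15×5) is included at this height (area 75.00 mm²); the cube at (11, 2.5) is not intersected at this z (z outside [12.5, 26.5]); Combining (union): only the 15×5 cube at (-1.5, 12.5) is present, so the union is just that shape — area = 75.00 mm². So its area = 75.00 mm². Layer 65 (z = 18.2): the cylinder: section is a regular 6-gon, circumradius r=2 (area = (6/2)·2.000²·sin(360°/6) = 10.39 mm²); the cube at (-1.5, 12.5) is absent (z outside [18.5, 32.5]); the cube at (11, 2.5) is present — its section is the full 22×4 rectangle (area 88.00 mm²); Combining (union): the 2 present regions are separate (no shared area or edge), so areas and boundary lengths simply add and each stays a separate island — area = 98.39 mm². So its area = 98.39 mm². Layer 65 is larger (98.39 vs 75.00 mm²).

layer 65 (z = 18.2 mm)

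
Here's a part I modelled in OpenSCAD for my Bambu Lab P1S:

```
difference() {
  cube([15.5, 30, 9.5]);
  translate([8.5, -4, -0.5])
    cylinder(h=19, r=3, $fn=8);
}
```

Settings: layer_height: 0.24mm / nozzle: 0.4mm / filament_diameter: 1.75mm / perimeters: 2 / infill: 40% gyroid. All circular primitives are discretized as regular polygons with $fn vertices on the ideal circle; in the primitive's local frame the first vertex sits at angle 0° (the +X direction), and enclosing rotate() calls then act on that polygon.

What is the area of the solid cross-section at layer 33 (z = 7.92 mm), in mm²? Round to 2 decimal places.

At z = 7.92 mm: the cube is present — its section is the full 15.5×30 rectangle (area 465.00 mm²); the cylinder at (8.5, -4): section is a regular 8-gon, circumradius r=3 (area = (8/2)·3.000²·sin(360°/8) = 25.46 mm²); After the difference (first − rest): starting from the 15.5×30 cube (465.00 mm²), the r=3 cylinder at (8.5, -4) misses the remaining region (no effect) — area = 465.00 mm². Overall, the cross-section is a single solid region. Net area = 465.00 mm².

465.00 mm²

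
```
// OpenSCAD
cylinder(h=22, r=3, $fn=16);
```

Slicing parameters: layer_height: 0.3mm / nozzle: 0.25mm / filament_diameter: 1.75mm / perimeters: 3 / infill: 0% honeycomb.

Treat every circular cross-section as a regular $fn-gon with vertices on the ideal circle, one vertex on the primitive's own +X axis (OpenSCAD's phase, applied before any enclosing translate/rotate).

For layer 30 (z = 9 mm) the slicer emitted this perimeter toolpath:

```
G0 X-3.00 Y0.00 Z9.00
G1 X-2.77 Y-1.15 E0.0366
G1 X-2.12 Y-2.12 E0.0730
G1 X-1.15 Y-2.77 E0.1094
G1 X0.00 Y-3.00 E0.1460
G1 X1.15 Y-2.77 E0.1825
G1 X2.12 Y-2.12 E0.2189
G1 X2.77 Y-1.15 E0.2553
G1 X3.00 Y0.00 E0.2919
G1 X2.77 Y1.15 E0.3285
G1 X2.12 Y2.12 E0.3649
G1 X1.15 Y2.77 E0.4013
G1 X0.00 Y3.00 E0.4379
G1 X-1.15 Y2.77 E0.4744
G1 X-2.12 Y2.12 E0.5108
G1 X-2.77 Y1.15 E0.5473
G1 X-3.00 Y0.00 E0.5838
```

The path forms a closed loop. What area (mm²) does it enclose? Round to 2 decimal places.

Apply the shoelace formula to the sequence of (X, Y) vertices; enclosed area = 27.54 mm².

27.54 mm²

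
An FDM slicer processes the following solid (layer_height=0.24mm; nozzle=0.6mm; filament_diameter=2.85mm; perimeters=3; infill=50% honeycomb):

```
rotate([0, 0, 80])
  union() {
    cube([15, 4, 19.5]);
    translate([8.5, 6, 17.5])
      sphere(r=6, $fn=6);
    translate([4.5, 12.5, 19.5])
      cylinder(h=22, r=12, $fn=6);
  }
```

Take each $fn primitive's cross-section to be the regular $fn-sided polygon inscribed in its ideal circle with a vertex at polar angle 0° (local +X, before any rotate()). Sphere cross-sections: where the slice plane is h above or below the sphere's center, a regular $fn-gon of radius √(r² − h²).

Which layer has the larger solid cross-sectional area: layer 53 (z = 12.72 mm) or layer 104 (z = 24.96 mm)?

layer 104 (z = 24.96 mm)

Layer 53 (z = 12.72): the cube (footprint 15×4) is included at this height (area 60.00 mm²); the r=6 sphere at (8.5, 6) slices to a regular 6-gon of circumradius 3.627 (√(r²−h²) with h=4.78 from center) (area = (6/2)·3.627²·sin(360°/6) = 34.17 mm²); the cylinder at (4.5, 12.5) does not reach this height (z outside [19.5, 41.5]); Merging all regions: the regions partially overlap — summed areas 94.17 mm² minus the doubly-counted overlap 4.89 mm² gives 89.28 mm² — area = 89.28 mm²; (rotated 80° about Z; rotation is an isometry so areas/perimeters/island counts are preserved). So its area = 89.28 mm². Layer 104 (z = 24.96): the cube does not reach this height (z outside [0, 19.5]); the sphere at (8.5, 6) is not intersected at this z (|z−center|=7.460 > r=6); the r=12 cylinder at (4.5, 12.5) gives a regular 6-gon of circumradius 12 (constant along its height) (area = (6/2)·12.000²·sin(360°/6) = 374.12 mm²); Merging all regions: only the r=12 cylinder at (4.5, 12.5) is present, so the union is just that shape — area = 374.12 mm²; (whole slice rotated 80° about Z — lengths, areas and connectivity unchanged). So its area = 374.12 mm². Layer 104 is larger (374.12 vs 89.28 mm²).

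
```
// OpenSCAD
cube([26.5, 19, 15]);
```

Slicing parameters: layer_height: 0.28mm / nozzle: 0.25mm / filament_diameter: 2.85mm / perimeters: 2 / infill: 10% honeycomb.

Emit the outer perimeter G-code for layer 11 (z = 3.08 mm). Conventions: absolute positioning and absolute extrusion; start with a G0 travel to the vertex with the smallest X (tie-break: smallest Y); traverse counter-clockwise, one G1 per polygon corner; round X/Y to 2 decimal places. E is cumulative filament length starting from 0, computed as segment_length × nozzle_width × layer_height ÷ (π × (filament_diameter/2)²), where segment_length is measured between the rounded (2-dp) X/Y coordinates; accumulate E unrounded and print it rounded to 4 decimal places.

G0 X0.00 Y0.00 Z3.08
G1 X26.50 Y0.00 E0.2908
G1 X26.50 Y19.00 E0.4993
G1 X0.00 Y19.00 E0.7900
G1 X0.00 Y0.00 E0.9985

At z = 3.08 mm: the 26.5×19 cube contributes its full rectangle. The outline is a single polygon with 4 vertices. Extrusion per mm of travel: 0.25 × 0.28 / (π × 1.425²) = 0.010973. Accumulating E over each segment gives final E = 0.9985.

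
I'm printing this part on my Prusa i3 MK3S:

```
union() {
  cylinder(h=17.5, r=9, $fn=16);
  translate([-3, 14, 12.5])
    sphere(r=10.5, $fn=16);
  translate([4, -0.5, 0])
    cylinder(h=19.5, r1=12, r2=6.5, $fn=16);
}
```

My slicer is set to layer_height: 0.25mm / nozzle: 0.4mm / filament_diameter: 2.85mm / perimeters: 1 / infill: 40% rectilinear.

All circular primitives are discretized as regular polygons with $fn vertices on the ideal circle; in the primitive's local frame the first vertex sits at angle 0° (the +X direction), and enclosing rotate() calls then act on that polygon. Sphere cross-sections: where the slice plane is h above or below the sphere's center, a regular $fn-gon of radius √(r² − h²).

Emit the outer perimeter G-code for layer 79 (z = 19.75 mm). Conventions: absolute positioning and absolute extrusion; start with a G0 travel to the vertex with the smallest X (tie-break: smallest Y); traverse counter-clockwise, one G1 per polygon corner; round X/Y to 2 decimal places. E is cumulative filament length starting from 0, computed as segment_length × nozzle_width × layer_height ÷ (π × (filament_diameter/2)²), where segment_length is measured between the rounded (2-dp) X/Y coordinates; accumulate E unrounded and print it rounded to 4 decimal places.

G0 X-10.60 Y14.00 Z19.75
G1 X-10.02 Y11.09 E0.0465
G1 X-8.37 Y8.63 E0.0929
G1 X-5.91 Y6.98 E0.1394
G1 X-3.00 Y6.40 E0.1859
G1 X-0.09 Y6.98 E0.2324
G1 X2.37 Y8.63 E0.2788
G1 X4.02 Y11.09 E0.3253
G1 X4.60 Y14.00 E0.3718
G1 X4.02 Y16.91 E0.4183
G1 X2.37 Y19.37 E0.4647
G1 X-0.09 Y21.02 E0.5112
G1 X-3.00 Y21.60 E0.5577
G1 X-5.91 Y21.02 E0.6042
G1 X-8.37 Y19.37 E0.6506
G1 X-10.02 Y16.91 E0.6970
G1 X-10.60 Y14.00 E0.7436

At z = 19.75 mm: the cylinder is not intersected at this z (z outside [0, 17.5]); the sphere at (-3, 14): section is a regular 16-gon, circumradius = √(r²−h²) = √(10.5²−7.25²) = 7.595; the cone at (4, -0.5) is not intersected at this z (z outside [0, 19.5]); Merging all regions: only the r=10.5 sphere at (-3, 14) is present, so the union is just that shape — 1 connected region. The outline is a single polygon with 16 vertices. Extrusion per mm of travel: 0.4 × 0.25 / (π × 1.425²) = 0.015675. Accumulating E over each segment gives final E = 0.7436.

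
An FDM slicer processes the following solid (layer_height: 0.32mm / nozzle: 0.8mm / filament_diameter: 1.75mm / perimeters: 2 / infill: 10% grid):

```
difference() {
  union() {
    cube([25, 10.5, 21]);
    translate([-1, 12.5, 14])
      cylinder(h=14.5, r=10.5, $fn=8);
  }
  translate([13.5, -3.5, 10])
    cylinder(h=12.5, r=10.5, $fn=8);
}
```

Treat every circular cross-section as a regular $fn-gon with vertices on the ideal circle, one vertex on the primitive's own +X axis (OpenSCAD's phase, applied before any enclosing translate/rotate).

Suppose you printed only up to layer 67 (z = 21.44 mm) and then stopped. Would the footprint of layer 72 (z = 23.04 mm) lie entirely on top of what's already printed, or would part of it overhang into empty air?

Compare the two slices. At z = 21.44: the cube is absent (z outside [0, 21]); the r=10.5 cylinder at (-1, 12.5) gives a regular 8-gon of circumradius 10.5 (constant along its height) (area = (8/2)·10.500²·sin(360°/8) = 311.83 mm²); Combining (union): only the r=10.5 cylinder at (-1, 12.5) is present, so the union is just that shape — area = 311.83 mm²; the cylinder at (13.5, -3.5): section is a regular 8-gon, circumradius r=10.5 (area = (8/2)·10.500²·sin(360°/8) = 311.83 mm²); After the difference (first − rest): starting from the result so far (311.83 mm²), the r=10.5 cylinder at (13.5, -3.5) misses the remaining region (no effect) — area = 311.83 mm². At z = 23.04: the cube does not reach this height (z outside [0, 21]); the cylinder at (-1, 12.5): section is a regular 8-gon, circumradius r=10.5 (area = (8/2)·10.500²·sin(360°/8) = 311.83 mm²); Combining (union): only the r=10.5 cylinder at (-1, 12.5) is present, so the union is just that shape — area = 311.83 mm²; the cylinder at (13.5, -3.5) is absent (z outside [10, 22.5]); Subtracting the remaining from the first: none of the subtracted shapes is present at this height, so that combined region is unchanged — area = 311.83 mm². Checking containment: the cross-section at z = 23.04 is a subset of the cross-section at z = 21.44.

entirely on top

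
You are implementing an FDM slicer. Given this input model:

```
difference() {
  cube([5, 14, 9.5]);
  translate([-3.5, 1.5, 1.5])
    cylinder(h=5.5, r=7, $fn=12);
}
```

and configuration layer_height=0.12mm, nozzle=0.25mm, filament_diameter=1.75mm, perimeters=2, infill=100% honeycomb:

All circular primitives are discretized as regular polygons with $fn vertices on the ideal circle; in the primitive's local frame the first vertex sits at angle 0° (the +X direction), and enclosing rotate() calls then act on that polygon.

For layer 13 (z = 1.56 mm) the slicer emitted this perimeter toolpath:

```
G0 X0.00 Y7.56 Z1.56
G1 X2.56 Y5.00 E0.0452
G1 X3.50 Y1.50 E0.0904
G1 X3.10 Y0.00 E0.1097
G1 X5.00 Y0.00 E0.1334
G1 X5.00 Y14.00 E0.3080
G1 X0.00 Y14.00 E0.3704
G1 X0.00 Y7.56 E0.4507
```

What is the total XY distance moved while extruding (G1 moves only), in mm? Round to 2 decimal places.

Sum the Euclidean lengths of each G1 segment: total = 36.14 mm.

36.14 mm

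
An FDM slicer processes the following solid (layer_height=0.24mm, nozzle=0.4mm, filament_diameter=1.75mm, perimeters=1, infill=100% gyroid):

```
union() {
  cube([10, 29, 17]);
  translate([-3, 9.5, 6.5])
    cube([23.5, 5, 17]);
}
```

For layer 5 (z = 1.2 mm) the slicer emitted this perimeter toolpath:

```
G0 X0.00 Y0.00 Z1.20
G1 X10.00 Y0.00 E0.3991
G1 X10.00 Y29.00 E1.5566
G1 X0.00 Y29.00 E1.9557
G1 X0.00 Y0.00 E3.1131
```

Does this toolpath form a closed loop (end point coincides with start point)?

Start point (G0): (0.00, 0.00). End point (last G1): the path returns to the start — closed.

yes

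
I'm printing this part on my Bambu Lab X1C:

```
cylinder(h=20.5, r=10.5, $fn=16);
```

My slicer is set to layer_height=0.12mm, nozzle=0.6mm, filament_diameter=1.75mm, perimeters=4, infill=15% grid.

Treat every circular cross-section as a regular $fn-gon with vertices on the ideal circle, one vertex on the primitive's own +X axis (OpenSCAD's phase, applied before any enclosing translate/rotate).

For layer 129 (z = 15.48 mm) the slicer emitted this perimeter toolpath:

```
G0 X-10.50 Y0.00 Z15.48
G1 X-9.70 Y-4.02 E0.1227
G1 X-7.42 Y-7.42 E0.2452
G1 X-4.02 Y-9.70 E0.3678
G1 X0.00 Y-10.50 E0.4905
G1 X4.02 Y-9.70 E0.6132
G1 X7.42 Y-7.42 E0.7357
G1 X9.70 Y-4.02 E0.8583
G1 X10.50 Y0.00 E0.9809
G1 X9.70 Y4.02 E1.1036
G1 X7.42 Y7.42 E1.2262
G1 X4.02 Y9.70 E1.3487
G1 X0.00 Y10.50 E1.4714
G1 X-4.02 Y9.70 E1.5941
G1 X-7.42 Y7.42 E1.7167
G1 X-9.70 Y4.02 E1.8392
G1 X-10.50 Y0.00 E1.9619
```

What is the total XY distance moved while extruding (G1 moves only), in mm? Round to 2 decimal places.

Sum the Euclidean lengths of each G1 segment: total = 65.54 mm.

65.54 mm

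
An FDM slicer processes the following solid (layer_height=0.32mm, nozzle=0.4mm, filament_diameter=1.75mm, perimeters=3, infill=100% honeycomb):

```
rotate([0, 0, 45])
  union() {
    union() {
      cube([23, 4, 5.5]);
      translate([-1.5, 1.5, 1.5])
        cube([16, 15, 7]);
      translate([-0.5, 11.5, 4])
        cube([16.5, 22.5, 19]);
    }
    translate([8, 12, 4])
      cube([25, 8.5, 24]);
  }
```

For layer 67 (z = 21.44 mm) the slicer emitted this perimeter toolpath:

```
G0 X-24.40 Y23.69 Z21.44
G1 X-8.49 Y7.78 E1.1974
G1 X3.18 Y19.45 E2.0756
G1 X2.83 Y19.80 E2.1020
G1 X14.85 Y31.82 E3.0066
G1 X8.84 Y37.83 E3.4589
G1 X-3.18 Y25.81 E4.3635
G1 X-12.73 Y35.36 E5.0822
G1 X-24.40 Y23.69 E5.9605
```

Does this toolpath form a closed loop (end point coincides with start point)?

Start point (G0): (-24.40, 23.69). End point (last G1): the path returns to the start — closed.

yes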